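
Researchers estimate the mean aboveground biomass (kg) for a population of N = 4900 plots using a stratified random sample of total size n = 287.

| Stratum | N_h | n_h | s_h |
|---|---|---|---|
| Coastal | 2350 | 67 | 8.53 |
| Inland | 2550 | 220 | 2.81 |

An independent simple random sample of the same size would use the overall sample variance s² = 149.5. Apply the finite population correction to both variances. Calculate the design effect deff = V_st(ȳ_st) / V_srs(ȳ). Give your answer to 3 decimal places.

deff ≈ 0.513

V̂(ȳ_st) = Σ W_h² (1 − n_h/N_h) s_h²/n_h, with W_h = N_h/N and N = 4900:
  stratum Coastal: (2350/4900)²·(1 − 67/2350)·8.53²/67 = 0.242664
  stratum Inland: (2550/4900)²·(1 − 220/2550)·2.81²/220 = 0.00888166
V_st = 0.251545
V_srs = (1 − 287/4900)·149.5/287 = 0.490396
deff = V_st / V_srs = 0.251545/0.490396 = 0.5129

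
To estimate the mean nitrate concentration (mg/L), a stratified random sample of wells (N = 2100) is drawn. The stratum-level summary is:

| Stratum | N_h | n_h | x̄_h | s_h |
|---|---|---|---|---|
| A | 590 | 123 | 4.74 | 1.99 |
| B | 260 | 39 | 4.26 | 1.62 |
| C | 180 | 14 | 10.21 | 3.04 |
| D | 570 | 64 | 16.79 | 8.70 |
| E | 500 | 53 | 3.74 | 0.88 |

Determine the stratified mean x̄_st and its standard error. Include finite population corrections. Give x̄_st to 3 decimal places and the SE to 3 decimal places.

x̄_st ≈ 8.182, SE ≈ 0.292

x̄_st = Σ W_h x̄_h = (590·4.74 + 260·4.26 + 180·10.21 + 570·16.79 + 500·3.74)/2100 = 8.18205
V̂(x̄_st) = Σ W_h² (1 − n_h/N_h) s_h²/n_h, with W_h = N_h/N and N = 2100:
  stratum A: (590/2100)²·(1 − 123/590)·1.99²/123 = 0.00201155
  stratum B: (260/2100)²·(1 − 39/260)·1.62²/39 = 0.000876784
  stratum C: (180/2100)²·(1 − 14/180)·3.04²/14 = 0.00447261
  stratum D: (570/2100)²·(1 − 64/570)·8.70²/64 = 0.0773473
  stratum E: (500/2100)²·(1 − 53/500)·0.88²/53 = 0.000740506
V̂(x̄_st) = 0.0854488
SE(x̄_st) = √0.0854488 = 0.292316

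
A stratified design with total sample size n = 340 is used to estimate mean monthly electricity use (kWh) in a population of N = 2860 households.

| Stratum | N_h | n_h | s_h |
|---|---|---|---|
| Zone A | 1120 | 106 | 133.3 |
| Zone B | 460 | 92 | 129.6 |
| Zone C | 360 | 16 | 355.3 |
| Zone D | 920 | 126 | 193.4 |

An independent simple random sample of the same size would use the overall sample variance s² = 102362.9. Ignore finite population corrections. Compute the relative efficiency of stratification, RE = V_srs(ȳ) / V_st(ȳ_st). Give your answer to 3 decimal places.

V̂(ȳ_st) = Σ W_h² s_h²/n_h, with W_h = N_h/N and N = 2860:
  stratum Zone A: (1120/2860)²·133.3²/106 = 25.7074
  stratum Zone B: (460/2860)²·129.6²/92 = 4.72287
  stratum Zone C: (360/2860)²·355.3²/16 = 125.01
  stratum Zone D: (920/2860)²·193.4²/126 = 30.7175
V_st = 186.157
V_srs = s²/n = 102362.9/340 = 301.067
Relative efficiency = V_srs / V_st = 301.067/186.157 = 1.6173

RE ≈ 1.617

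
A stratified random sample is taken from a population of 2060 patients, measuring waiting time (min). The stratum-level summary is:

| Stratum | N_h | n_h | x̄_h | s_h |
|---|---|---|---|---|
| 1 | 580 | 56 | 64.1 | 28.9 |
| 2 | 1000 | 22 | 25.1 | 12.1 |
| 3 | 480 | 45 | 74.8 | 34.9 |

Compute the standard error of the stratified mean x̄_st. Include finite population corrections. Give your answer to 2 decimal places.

V̂(x̄_st) = Σ W_h² (1 − n_h/N_h) s_h²/n_h, with W_h = N_h/N and N = 2060:
  stratum 1: (580/2060)²·(1 − 56/580)·28.9²/56 = 1.06815
  stratum 2: (1000/2060)²·(1 − 22/1000)·12.1²/22 = 1.53374
  stratum 3: (480/2060)²·(1 − 45/480)·34.9²/45 = 1.33179
V̂(x̄_st) = 3.93368
SE(x̄_st) = √3.93368 = 1.98335

SE(x̄_st) ≈ 1.98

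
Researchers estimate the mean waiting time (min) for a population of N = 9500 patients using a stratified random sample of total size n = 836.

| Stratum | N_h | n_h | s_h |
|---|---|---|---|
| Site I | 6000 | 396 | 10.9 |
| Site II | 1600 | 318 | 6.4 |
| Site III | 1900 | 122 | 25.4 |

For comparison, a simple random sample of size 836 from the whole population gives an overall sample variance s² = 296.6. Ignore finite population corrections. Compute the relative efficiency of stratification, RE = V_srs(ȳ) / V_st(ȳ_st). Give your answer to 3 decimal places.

V̂(ȳ_st) = Σ W_h² s_h²/n_h, with W_h = N_h/N and N = 9500:
  stratum Site I: (6000/9500)²·10.9²/396 = 0.119678
  stratum Site II: (1600/9500)²·6.4²/318 = 0.00365364
  stratum Site III: (1900/9500)²·25.4²/122 = 0.211528
V_st = 0.334859
V_srs = s²/n = 296.6/836 = 0.354785
Relative efficiency = V_srs / V_st = 0.354785/0.334859 = 1.0595

RE ≈ 1.060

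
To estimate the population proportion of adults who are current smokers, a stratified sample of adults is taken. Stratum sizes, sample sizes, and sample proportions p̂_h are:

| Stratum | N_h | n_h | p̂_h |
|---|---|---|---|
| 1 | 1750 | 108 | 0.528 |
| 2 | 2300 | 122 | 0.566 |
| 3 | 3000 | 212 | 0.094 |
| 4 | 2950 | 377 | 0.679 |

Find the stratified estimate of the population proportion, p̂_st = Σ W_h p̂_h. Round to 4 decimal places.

N = 10000; stratum weights W_h = N_h/N.
p̂_st = Σ W_h p̂_h = (1750·0.528 + 2300·0.566 + 3000·0.094 + 2950·0.679)/10000 = 0.45109

p̂_st ≈ 0.4511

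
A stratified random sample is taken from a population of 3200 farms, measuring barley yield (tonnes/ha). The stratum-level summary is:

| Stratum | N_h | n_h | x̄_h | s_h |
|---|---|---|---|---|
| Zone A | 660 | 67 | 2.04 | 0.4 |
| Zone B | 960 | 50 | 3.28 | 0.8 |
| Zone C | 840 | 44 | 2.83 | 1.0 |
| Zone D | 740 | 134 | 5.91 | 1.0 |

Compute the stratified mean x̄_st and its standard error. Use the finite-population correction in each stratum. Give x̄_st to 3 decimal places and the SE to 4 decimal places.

x̄_st ≈ 3.514, SE ≈ 0.0547

x̄_st = Σ W_h x̄_h = (660·2.04 + 960·3.28 + 840·2.83 + 740·5.91)/3200 = 3.51431
V̂(x̄_st) = Σ W_h² (1 − n_h/N_h) s_h²/n_h, with W_h = N_h/N and N = 3200:
  stratum Zone A: (660/3200)²·(1 − 67/660)·0.4²/67 = 9.12733e-05
  stratum Zone B: (960/3200)²·(1 − 50/960)·0.8²/50 = 0.001092
  stratum Zone C: (840/3200)²·(1 − 44/840)·1.0²/44 = 0.00148402
  stratum Zone D: (740/3200)²·(1 − 134/740)·1.0²/134 = 0.000326813
V̂(x̄_st) = 0.00299411
SE(x̄_st) = √0.00299411 = 0.0547184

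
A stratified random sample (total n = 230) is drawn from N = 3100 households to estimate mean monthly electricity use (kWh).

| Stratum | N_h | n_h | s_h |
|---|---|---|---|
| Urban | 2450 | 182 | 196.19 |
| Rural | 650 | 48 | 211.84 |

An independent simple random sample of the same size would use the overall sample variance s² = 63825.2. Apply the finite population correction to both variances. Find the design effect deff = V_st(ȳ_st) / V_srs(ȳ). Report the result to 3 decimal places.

V̂(ȳ_st) = Σ W_h² (1 − n_h/N_h) s_h²/n_h, with W_h = N_h/N and N = 3100:
  stratum Urban: (2450/3100)²·(1 − 182/2450)·196.19²/182 = 122.284
  stratum Rural: (650/3100)²·(1 − 48/650)·211.84²/48 = 38.0681
V_st = 160.352
V_srs = (1 − 230/3100)·63825.2/230 = 256.912
deff = V_st / V_srs = 160.352/256.912 = 0.6241

deff ≈ 0.624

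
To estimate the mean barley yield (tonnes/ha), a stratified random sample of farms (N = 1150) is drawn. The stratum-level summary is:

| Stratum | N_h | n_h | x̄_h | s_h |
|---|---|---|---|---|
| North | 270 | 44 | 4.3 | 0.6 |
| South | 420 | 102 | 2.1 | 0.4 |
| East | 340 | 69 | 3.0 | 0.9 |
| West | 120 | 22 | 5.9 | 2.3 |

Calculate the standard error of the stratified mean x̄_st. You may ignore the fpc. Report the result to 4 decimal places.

SE(x̄_st) ≈ 0.0656

V̂(x̄_st) = Σ W_h² s_h²/n_h, with W_h = N_h/N and N = 1150:
  stratum North: (270/1150)²·0.6²/44 = 0.000451005
  stratum South: (420/1150)²·0.4²/102 = 0.000209229
  stratum East: (340/1150)²·0.9²/69 = 0.00102612
  stratum West: (120/1150)²·2.3²/22 = 0.00261818
V̂(x̄_st) = 0.00430454
SE(x̄_st) = √0.00430454 = 0.065609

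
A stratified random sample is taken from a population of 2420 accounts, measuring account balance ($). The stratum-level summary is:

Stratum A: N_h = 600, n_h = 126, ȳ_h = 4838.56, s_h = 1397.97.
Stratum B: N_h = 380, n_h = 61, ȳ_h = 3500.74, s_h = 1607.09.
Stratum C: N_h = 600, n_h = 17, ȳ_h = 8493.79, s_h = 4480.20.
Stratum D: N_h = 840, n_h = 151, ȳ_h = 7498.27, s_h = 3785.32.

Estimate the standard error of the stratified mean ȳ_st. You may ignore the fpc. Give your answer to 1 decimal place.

SE(ȳ_st) ≈ 293.3

V̂(ȳ_st) = Σ W_h² s_h²/n_h, with W_h = N_h/N and N = 2420:
  stratum A: (600/2420)²·1397.97²/126 = 953.448
  stratum B: (380/2420)²·1607.09²/61 = 1043.97
  stratum C: (600/2420)²·4480.20²/17 = 72580.1
  stratum D: (840/2420)²·3785.32²/151 = 11432.9
V̂(ȳ_st) = 86010.4
SE(ȳ_st) = √86010.4 = 293.275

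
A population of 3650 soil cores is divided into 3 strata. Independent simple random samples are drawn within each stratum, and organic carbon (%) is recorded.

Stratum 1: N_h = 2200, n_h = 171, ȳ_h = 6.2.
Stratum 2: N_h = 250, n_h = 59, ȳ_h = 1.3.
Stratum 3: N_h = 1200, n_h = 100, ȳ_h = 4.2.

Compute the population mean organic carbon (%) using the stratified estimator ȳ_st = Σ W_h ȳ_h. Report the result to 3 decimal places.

ȳ_st ≈ 5.207

N = Σ N_h = 3650. Stratum weights W_h = N_h/N.
ȳ_st = (2200·6.2 + 250·1.3 + 1200·4.2) / 3650 = 5.20685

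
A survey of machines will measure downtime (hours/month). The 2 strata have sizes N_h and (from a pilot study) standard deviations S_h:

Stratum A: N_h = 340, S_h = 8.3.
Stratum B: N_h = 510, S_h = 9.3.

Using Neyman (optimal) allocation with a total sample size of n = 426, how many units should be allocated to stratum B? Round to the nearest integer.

267

Neyman allocation: n_h = n · N_h S_h / Σ N_i S_i, with n = 426.
  stratum A: N_h·S_h = 340·8.3 = 2822.00
  stratum B: N_h·S_h = 510·9.3 = 4743.00
Σ N_h S_h = 7565.00
n for stratum B = 426·4743.00/7565.00 = 267.088 → 267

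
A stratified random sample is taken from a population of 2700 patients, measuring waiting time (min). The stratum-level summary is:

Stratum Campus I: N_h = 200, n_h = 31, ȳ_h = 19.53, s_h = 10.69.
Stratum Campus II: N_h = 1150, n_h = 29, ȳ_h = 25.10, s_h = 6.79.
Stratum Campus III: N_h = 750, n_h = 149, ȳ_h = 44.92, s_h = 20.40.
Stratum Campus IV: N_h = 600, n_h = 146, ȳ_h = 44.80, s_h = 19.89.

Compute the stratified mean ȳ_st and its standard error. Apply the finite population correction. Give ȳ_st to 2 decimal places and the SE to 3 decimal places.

ȳ_st = Σ W_h ȳ_h = (200·19.53 + 1150·25.10 + 750·44.92 + 600·44.80)/2700 = 34.57074
V̂(ȳ_st) = Σ W_h² (1 − n_h/N_h) s_h²/n_h, with W_h = N_h/N and N = 2700:
  stratum Campus I: (200/2700)²·(1 − 31/200)·10.69²/31 = 0.0170916
  stratum Campus II: (1150/2700)²·(1 − 29/1150)·6.79²/29 = 0.281137
  stratum Campus III: (750/2700)²·(1 − 149/750)·20.40²/149 = 0.172696
  stratum Campus IV: (600/2700)²·(1 − 146/600)·19.89²/146 = 0.10125
V̂(ȳ_st) = 0.572175
SE(ȳ_st) = √0.572175 = 0.756422

ȳ_st ≈ 34.57, SE ≈ 0.756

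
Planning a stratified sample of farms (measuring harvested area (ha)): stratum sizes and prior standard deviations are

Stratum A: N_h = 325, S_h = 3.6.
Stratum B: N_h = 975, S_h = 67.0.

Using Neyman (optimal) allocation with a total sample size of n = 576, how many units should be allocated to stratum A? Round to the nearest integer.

Neyman allocation: n_h = n · N_h S_h / Σ N_i S_i, with n = 576.
  stratum A: N_h·S_h = 325·3.6 = 1170.00
  stratum B: N_h·S_h = 975·67.0 = 65325.00
Σ N_h S_h = 66495.00
n for stratum A = 576·1170.00/66495.00 = 10.135 → 10

10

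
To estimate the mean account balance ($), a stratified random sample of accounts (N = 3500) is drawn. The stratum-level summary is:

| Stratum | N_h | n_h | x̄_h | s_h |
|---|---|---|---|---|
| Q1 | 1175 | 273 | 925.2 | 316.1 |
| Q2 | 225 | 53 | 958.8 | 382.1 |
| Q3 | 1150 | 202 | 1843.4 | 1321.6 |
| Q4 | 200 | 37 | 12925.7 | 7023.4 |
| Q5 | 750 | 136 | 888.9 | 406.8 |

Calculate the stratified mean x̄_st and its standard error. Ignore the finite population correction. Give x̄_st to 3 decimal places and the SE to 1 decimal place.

x̄_st ≈ 1907.019, SE ≈ 73.5

x̄_st = Σ W_h x̄_h = (1175·925.2 + 225·958.8 + 1150·1843.4 + 200·12925.7 + 750·888.9)/3500 = 1907.01857
V̂(x̄_st) = Σ W_h² s_h²/n_h, with W_h = N_h/N and N = 3500:
  stratum Q1: (1175/3500)²·316.1²/273 = 41.2502
  stratum Q2: (225/3500)²·382.1²/53 = 11.3843
  stratum Q3: (1150/3500)²·1321.6²/202 = 933.487
  stratum Q4: (200/3500)²·7023.4²/37 = 4353.28
  stratum Q5: (750/3500)²·406.8²/136 = 55.874
V̂(x̄_st) = 5395.28
SE(x̄_st) = √5395.28 = 73.4526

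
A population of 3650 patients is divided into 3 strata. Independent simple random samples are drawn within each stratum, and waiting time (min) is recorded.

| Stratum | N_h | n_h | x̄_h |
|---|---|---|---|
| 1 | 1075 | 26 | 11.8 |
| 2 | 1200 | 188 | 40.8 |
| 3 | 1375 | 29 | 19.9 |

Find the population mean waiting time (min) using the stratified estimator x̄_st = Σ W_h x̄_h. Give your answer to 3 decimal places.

x̄_st ≈ 24.386

N = Σ N_h = 3650. Stratum weights W_h = N_h/N.
x̄_st = (1075·11.8 + 1200·40.8 + 1375·19.9) / 3650 = 24.38562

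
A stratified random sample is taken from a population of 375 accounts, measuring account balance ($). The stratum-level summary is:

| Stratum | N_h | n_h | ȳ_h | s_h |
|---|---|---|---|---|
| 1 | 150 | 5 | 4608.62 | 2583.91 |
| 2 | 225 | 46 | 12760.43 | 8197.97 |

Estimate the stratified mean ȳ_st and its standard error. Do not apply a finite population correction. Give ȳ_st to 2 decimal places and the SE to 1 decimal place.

ȳ_st ≈ 9499.71, SE ≈ 860.0

ȳ_st = Σ W_h ȳ_h = (150·4608.62 + 225·12760.43)/375 = 9499.70600
V̂(ȳ_st) = Σ W_h² s_h²/n_h, with W_h = N_h/N and N = 375:
  stratum 1: (150/375)²·2583.91²/5 = 213651
  stratum 2: (225/375)²·8197.97²/46 = 525966
V̂(ȳ_st) = 739616
SE(ȳ_st) = √739616 = 860.01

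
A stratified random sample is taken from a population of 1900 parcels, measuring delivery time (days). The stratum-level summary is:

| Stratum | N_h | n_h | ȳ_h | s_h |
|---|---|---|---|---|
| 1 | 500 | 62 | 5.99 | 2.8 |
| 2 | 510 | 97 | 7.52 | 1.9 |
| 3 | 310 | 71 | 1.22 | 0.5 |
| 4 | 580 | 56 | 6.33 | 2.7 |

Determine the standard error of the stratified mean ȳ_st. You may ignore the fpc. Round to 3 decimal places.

SE(ȳ_st) ≈ 0.154

V̂(ȳ_st) = Σ W_h² s_h²/n_h, with W_h = N_h/N and N = 1900:
  stratum 1: (500/1900)²·2.8²/62 = 0.00875704
  stratum 2: (510/1900)²·1.9²/97 = 0.00268144
  stratum 3: (310/1900)²·0.5²/71 = 9.37342e-05
  stratum 4: (580/1900)²·2.7²/56 = 0.0121308
V̂(ȳ_st) = 0.023663
SE(ȳ_st) = √0.023663 = 0.153828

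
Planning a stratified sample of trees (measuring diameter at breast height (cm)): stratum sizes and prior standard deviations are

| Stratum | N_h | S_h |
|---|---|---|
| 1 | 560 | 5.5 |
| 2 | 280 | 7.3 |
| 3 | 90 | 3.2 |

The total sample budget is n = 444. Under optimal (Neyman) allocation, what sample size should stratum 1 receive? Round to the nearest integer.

Neyman allocation: n_h = n · N_h S_h / Σ N_i S_i, with n = 444.
  stratum 1: N_h·S_h = 560·5.5 = 3080.00
  stratum 2: N_h·S_h = 280·7.3 = 2044.00
  stratum 3: N_h·S_h = 90·3.2 = 288.00
Σ N_h S_h = 5412.00
n for stratum 1 = 444·3080.00/5412.00 = 252.683 → 253

253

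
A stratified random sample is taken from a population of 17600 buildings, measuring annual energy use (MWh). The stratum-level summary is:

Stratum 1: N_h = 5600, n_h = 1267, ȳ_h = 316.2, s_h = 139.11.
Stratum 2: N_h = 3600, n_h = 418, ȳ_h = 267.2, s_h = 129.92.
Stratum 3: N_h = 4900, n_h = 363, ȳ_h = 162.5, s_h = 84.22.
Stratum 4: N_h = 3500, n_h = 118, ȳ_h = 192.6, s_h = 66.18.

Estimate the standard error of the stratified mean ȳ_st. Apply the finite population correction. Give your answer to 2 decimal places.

SE(ȳ_st) ≈ 2.35

V̂(ȳ_st) = Σ W_h² (1 − n_h/N_h) s_h²/n_h, with W_h = N_h/N and N = 17600:
  stratum 1: (5600/17600)²·(1 − 1267/5600)·139.11²/1267 = 1.19644
  stratum 2: (3600/17600)²·(1 − 418/3600)·129.92²/418 = 1.49332
  stratum 3: (4900/17600)²·(1 − 363/4900)·84.22²/363 = 1.40237
  stratum 4: (3500/17600)²·(1 − 118/3500)·66.18²/118 = 1.41836
V̂(ȳ_st) = 5.5105
SE(ȳ_st) = √5.5105 = 2.34745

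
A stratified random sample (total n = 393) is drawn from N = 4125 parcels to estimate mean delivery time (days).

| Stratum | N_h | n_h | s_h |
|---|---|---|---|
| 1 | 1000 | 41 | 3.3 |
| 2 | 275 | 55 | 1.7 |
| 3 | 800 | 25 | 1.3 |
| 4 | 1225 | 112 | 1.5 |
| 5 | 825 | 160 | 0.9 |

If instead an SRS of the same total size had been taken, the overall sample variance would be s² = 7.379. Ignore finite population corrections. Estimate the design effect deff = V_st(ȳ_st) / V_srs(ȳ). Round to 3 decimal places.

V̂(ȳ_st) = Σ W_h² s_h²/n_h, with W_h = N_h/N and N = 4125:
  stratum 1: (1000/4125)²·3.3²/41 = 0.0156098
  stratum 2: (275/4125)²·1.7²/55 = 0.000233535
  stratum 3: (800/4125)²·1.3²/25 = 0.0025426
  stratum 4: (1225/4125)²·1.5²/112 = 0.00177169
  stratum 5: (825/4125)²·0.9²/160 = 0.0002025
V_st = 0.0203601
V_srs = s²/n = 7.379/393 = 0.0187761
deff = V_st / V_srs = 0.0203601/0.0187761 = 1.0844

deff ≈ 1.084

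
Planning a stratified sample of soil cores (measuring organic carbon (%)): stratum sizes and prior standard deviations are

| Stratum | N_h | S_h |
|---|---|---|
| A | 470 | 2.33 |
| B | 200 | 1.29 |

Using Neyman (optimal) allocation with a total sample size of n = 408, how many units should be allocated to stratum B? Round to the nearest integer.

78

Neyman allocation: n_h = n · N_h S_h / Σ N_i S_i, with n = 408.
  stratum A: N_h·S_h = 470·2.33 = 1095.10
  stratum B: N_h·S_h = 200·1.29 = 258.00
Σ N_h S_h = 1353.10
n for stratum B = 408·258.00/1353.10 = 77.795 → 78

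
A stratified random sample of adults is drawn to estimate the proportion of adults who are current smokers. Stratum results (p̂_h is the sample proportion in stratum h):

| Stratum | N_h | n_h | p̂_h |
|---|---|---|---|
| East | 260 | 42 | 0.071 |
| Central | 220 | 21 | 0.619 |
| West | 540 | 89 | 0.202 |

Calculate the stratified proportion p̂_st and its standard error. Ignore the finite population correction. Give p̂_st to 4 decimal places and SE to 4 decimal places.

N = 1020; stratum weights W_h = N_h/N.
p̂_st = Σ W_h p̂_h = (260·0.071 + 220·0.619 + 540·0.202)/1020 = 0.25855
V̂(p̂_st) = Σ W_h² p̂_h(1−p̂_h)/(n_h−1):
  stratum East: (260/1020)²·0.071·0.929/41 = 0.000104529
  stratum Central: (220/1020)²·0.619·0.381/20 = 0.000548568
  stratum West: (540/1020)²·0.202·0.798/88 = 0.000513403
V̂(p̂_st) = 0.0011665; SE = √V̂ = 0.0341541

p̂_st ≈ 0.2585, SE ≈ 0.0342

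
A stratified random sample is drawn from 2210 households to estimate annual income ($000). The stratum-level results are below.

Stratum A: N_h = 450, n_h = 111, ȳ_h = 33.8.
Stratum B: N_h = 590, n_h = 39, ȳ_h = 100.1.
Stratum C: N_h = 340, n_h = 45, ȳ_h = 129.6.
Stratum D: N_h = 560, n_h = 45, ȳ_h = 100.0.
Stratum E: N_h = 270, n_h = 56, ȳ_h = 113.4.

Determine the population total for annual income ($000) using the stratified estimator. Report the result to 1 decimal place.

τ̂_st ≈ 204951.0

τ̂_st = Σ N_h ȳ_h = 450·33.8 + 590·100.1 + 340·129.6 + 560·100.0 + 270·113.4 = 204951.0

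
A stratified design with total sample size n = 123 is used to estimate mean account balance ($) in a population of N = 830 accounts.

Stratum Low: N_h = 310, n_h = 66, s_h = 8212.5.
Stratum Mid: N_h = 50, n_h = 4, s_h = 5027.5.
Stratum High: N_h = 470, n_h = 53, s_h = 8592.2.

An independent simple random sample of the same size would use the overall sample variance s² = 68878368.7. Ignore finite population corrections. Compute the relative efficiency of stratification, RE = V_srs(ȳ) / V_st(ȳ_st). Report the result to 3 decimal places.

RE ≈ 0.915

V̂(ȳ_st) = Σ W_h² s_h²/n_h, with W_h = N_h/N and N = 830:
  stratum Low: (310/830)²·8212.5²/66 = 142552
  stratum Mid: (50/830)²·5027.5²/4 = 22931.3
  stratum High: (470/830)²·8592.2²/53 = 446655
V_st = 612139
V_srs = s²/n = 68878368.7/123 = 559987
Relative efficiency = V_srs / V_st = 559987/612139 = 0.9148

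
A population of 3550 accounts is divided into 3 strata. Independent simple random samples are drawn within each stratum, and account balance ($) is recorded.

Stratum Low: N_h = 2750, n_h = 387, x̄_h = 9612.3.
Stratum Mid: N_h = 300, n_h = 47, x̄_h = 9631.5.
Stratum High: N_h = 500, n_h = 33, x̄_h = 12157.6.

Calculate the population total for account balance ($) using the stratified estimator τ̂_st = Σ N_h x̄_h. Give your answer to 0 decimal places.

τ̂_st ≈ 35402075

τ̂_st = Σ N_h x̄_h = 2750·9612.3 + 300·9631.5 + 500·12157.6 = 35402075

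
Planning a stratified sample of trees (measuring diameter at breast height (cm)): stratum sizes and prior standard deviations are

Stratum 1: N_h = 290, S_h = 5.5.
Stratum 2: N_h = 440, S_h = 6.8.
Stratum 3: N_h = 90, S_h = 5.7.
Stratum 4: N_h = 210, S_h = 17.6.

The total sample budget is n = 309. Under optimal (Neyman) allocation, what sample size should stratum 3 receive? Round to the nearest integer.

18

Neyman allocation: n_h = n · N_h S_h / Σ N_i S_i, with n = 309.
  stratum 1: N_h·S_h = 290·5.5 = 1595.00
  stratum 2: N_h·S_h = 440·6.8 = 2992.00
  stratum 3: N_h·S_h = 90·5.7 = 513.00
  stratum 4: N_h·S_h = 210·17.6 = 3696.00
Σ N_h S_h = 8796.00
n for stratum 3 = 309·513.00/8796.00 = 18.021 → 18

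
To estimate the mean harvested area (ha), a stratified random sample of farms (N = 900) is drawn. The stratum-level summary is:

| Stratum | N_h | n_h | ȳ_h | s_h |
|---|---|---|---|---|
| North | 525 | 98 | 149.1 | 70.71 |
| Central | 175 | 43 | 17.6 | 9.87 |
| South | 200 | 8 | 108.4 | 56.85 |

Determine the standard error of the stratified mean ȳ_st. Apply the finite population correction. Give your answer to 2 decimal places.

SE(ȳ_st) ≈ 5.77

V̂(ȳ_st) = Σ W_h² (1 − n_h/N_h) s_h²/n_h, with W_h = N_h/N and N = 900:
  stratum North: (525/900)²·(1 − 98/525)·70.71²/98 = 14.1201
  stratum Central: (175/900)²·(1 − 43/175)·9.87²/43 = 0.064609
  stratum South: (200/900)²·(1 − 8/200)·56.85²/8 = 19.1521
V̂(ȳ_st) = 33.3368
SE(ȳ_st) = √33.3368 = 5.77381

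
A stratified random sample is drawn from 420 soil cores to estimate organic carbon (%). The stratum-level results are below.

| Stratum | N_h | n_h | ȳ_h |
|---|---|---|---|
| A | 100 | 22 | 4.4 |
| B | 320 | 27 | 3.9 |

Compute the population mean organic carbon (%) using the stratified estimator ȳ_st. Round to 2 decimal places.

ȳ_st ≈ 4.02

N = Σ N_h = 420. Stratum weights W_h = N_h/N.
ȳ_st = (100·4.4 + 320·3.9) / 420 = 4.0190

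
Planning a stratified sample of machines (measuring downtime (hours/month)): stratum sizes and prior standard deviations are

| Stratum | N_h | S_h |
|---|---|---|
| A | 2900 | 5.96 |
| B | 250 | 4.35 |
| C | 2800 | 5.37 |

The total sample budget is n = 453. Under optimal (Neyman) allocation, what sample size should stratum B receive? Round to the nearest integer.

15

Neyman allocation: n_h = n · N_h S_h / Σ N_i S_i, with n = 453.
  stratum A: N_h·S_h = 2900·5.96 = 17284.00
  stratum B: N_h·S_h = 250·4.35 = 1087.50
  stratum C: N_h·S_h = 2800·5.37 = 15036.00
Σ N_h S_h = 33407.50
n for stratum B = 453·1087.50/33407.50 = 14.746 → 15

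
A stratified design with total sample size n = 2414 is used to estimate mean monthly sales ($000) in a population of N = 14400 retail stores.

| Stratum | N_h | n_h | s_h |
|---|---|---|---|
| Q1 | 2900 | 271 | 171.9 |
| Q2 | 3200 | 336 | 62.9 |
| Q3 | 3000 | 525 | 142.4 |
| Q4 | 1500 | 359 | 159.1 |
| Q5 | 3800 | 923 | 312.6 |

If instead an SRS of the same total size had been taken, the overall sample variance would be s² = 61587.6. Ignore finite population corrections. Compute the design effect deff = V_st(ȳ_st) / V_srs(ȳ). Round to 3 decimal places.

deff ≈ 0.581

V̂(ȳ_st) = Σ W_h² s_h²/n_h, with W_h = N_h/N and N = 14400:
  stratum Q1: (2900/14400)²·171.9²/271 = 4.42235
  stratum Q2: (3200/14400)²·62.9²/336 = 0.581483
  stratum Q3: (3000/14400)²·142.4²/525 = 1.6764
  stratum Q4: (1500/14400)²·159.1²/359 = 0.765074
  stratum Q5: (3800/14400)²·312.6²/923 = 7.37256
V_st = 14.8179
V_srs = s²/n = 61587.6/2414 = 25.5127
deff = V_st / V_srs = 14.8179/25.5127 = 0.5808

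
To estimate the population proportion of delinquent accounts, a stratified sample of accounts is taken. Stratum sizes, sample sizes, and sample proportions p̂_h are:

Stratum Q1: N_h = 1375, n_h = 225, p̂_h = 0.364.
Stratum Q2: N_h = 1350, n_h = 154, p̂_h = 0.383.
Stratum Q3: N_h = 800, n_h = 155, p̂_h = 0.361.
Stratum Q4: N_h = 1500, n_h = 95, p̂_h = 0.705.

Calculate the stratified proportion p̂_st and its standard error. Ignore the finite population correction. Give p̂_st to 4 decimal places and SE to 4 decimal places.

N = 5025; stratum weights W_h = N_h/N.
p̂_st = Σ W_h p̂_h = (1375·0.364 + 1350·0.383 + 800·0.361 + 1500·0.705)/5025 = 0.47042
V̂(p̂_st) = Σ W_h² p̂_h(1−p̂_h)/(n_h−1):
  stratum Q1: (1375/5025)²·0.364·0.636/224 = 7.73827e-05
  stratum Q2: (1350/5025)²·0.383·0.617/153 = 0.000111478
  stratum Q3: (800/5025)²·0.361·0.639/154 = 3.7966e-05
  stratum Q4: (1500/5025)²·0.705·0.295/94 = 0.000197149
V̂(p̂_st) = 0.000423975; SE = √V̂ = 0.0205907

p̂_st ≈ 0.4704, SE ≈ 0.0206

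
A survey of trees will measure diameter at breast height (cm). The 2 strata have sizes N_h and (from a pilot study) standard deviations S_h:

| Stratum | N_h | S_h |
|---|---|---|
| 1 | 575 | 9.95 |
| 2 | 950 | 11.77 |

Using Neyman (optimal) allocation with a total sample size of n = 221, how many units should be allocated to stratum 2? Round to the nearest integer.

Neyman allocation: n_h = n · N_h S_h / Σ N_i S_i, with n = 221.
  stratum 1: N_h·S_h = 575·9.95 = 5721.25
  stratum 2: N_h·S_h = 950·11.77 = 11181.50
Σ N_h S_h = 16902.75
n for stratum 2 = 221·11181.50/16902.75 = 146.196 → 146

146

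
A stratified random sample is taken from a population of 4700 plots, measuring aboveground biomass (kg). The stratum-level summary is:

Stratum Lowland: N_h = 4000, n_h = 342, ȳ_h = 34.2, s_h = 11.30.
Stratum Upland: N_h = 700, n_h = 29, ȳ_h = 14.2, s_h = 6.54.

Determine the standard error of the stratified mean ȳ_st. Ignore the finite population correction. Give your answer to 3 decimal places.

V̂(ȳ_st) = Σ W_h² s_h²/n_h, with W_h = N_h/N and N = 4700:
  stratum Lowland: (4000/4700)²·11.30²/342 = 0.27043
  stratum Upland: (700/4700)²·6.54²/29 = 0.0327158
V̂(ȳ_st) = 0.303146
SE(ȳ_st) = √0.303146 = 0.550587

SE(ȳ_st) ≈ 0.551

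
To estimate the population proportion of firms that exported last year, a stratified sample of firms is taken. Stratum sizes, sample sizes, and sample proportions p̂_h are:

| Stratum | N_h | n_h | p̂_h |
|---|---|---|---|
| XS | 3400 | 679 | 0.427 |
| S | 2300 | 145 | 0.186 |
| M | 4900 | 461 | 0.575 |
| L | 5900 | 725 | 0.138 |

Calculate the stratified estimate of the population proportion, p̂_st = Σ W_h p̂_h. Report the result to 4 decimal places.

p̂_st ≈ 0.3340

N = 16500; stratum weights W_h = N_h/N.
p̂_st = Σ W_h p̂_h = (3400·0.427 + 2300·0.186 + 4900·0.575 + 5900·0.138)/16500 = 0.33402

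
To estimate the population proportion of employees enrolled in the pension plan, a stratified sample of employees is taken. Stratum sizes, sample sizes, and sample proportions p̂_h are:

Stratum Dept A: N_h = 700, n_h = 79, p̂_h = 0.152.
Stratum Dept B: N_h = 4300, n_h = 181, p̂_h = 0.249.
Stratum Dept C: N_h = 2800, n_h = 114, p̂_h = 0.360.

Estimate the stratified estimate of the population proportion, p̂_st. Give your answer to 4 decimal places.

N = 7800; stratum weights W_h = N_h/N.
p̂_st = Σ W_h p̂_h = (700·0.152 + 4300·0.249 + 2800·0.360)/7800 = 0.28014

p̂_st ≈ 0.2801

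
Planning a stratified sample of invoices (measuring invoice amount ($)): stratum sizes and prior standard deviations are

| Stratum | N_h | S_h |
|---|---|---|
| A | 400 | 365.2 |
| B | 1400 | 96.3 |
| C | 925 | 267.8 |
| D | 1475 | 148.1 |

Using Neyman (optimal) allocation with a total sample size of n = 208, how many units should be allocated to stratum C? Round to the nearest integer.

69

Neyman allocation: n_h = n · N_h S_h / Σ N_i S_i, with n = 208.
  stratum A: N_h·S_h = 400·365.2 = 146080.00
  stratum B: N_h·S_h = 1400·96.3 = 134820.00
  stratum C: N_h·S_h = 925·267.8 = 247715.00
  stratum D: N_h·S_h = 1475·148.1 = 218447.50
Σ N_h S_h = 747062.50
n for stratum C = 208·247715.00/747062.50 = 68.970 → 69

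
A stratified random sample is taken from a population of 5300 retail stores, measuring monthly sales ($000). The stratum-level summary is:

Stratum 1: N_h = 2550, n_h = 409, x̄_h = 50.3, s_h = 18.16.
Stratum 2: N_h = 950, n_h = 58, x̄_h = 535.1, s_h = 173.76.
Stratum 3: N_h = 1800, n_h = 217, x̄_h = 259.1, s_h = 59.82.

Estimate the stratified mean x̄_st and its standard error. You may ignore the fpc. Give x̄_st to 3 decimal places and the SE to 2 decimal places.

x̄_st = Σ W_h x̄_h = (2550·50.3 + 950·535.1 + 1800·259.1)/5300 = 208.11132
V̂(x̄_st) = Σ W_h² s_h²/n_h, with W_h = N_h/N and N = 5300:
  stratum 1: (2550/5300)²·18.16²/409 = 0.186654
  stratum 2: (950/5300)²·173.76²/58 = 16.725
  stratum 3: (1800/5300)²·59.82²/217 = 1.90207
V̂(x̄_st) = 18.8138
SE(x̄_st) = √18.8138 = 4.33748

x̄_st ≈ 208.111, SE ≈ 4.34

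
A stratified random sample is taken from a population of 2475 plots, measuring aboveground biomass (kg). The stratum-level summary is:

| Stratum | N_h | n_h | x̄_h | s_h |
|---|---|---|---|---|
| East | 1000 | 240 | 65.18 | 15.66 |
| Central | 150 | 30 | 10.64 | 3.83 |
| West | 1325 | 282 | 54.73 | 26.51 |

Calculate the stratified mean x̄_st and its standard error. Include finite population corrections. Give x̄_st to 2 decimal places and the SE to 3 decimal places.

x̄_st = Σ W_h x̄_h = (1000·65.18 + 150·10.64 + 1325·54.73)/2475 = 56.28010
V̂(x̄_st) = Σ W_h² (1 − n_h/N_h) s_h²/n_h, with W_h = N_h/N and N = 2475:
  stratum East: (1000/2475)²·(1 − 240/1000)·15.66²/240 = 0.126776
  stratum Central: (150/2475)²·(1 − 30/150)·3.83²/30 = 0.00143681
  stratum West: (1325/2475)²·(1 − 282/1325)·26.51²/282 = 0.562238
V̂(x̄_st) = 0.69045
SE(x̄_st) = √0.69045 = 0.830933

x̄_st ≈ 56.28, SE ≈ 0.831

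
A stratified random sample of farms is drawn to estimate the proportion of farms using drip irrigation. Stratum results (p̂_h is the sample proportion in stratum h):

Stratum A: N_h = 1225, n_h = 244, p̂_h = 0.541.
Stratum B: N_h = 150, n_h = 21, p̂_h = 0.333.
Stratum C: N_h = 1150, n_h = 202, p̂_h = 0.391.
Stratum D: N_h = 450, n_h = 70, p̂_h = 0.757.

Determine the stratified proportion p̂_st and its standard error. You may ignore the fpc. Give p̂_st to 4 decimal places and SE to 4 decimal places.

N = 2975; stratum weights W_h = N_h/N.
p̂_st = Σ W_h p̂_h = (1225·0.541 + 150·0.333 + 1150·0.391 + 450·0.757)/2975 = 0.50520
V̂(p̂_st) = Σ W_h² p̂_h(1−p̂_h)/(n_h−1):
  stratum A: (1225/2975)²·0.541·0.459/243 = 0.000173261
  stratum B: (150/2975)²·0.333·0.667/20 = 2.82325e-05
  stratum C: (1150/2975)²·0.391·0.609/201 = 0.000177019
  stratum D: (450/2975)²·0.757·0.243/69 = 6.09964e-05
V̂(p̂_st) = 0.000439509; SE = √V̂ = 0.0209645

p̂_st ≈ 0.5052, SE ≈ 0.0210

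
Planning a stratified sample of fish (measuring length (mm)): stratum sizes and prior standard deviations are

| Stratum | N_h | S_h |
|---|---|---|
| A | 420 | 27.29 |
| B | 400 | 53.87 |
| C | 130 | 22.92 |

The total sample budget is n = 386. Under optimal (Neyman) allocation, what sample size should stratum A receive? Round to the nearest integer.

123

Neyman allocation: n_h = n · N_h S_h / Σ N_i S_i, with n = 386.
  stratum A: N_h·S_h = 420·27.29 = 11461.80
  stratum B: N_h·S_h = 400·53.87 = 21548.00
  stratum C: N_h·S_h = 130·22.92 = 2979.60
Σ N_h S_h = 35989.40
n for stratum A = 386·11461.80/35989.40 = 122.932 → 123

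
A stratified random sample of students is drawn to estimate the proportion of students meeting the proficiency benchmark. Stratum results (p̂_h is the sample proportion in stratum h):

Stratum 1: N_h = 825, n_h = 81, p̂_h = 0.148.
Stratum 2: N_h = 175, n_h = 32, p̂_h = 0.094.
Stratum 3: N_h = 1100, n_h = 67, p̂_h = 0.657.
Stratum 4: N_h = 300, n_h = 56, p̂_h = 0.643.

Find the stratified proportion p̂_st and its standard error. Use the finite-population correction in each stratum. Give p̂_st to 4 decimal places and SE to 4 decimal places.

p̂_st ≈ 0.4392, SE ≈ 0.0301

N = 2400; stratum weights W_h = N_h/N.
p̂_st = Σ W_h p̂_h = (825·0.148 + 175·0.094 + 1100·0.657 + 300·0.643)/2400 = 0.43923
V̂(p̂_st) = Σ W_h² (1 − n_h/N_h) p̂_h(1−p̂_h)/(n_h−1):
  stratum 1: (825/2400)²·(1 − 81/825)·0.148·0.852/80 = 0.000167964
  stratum 2: (175/2400)²·(1 − 32/175)·0.094·0.906/31 = 1.19356e-05
  stratum 3: (1100/2400)²·(1 − 67/1100)·0.657·0.343/66 = 0.000673575
  stratum 4: (300/2400)²·(1 − 56/300)·0.643·0.357/55 = 5.30402e-05
V̂(p̂_st) = 0.000906515; SE = √V̂ = 0.0301084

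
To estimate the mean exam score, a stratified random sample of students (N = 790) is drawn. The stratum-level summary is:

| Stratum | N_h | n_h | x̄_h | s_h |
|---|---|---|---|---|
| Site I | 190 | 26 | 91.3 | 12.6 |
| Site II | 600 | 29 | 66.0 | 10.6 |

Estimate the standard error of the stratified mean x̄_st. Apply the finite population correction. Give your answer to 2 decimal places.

SE(x̄_st) ≈ 1.56

V̂(x̄_st) = Σ W_h² (1 − n_h/N_h) s_h²/n_h, with W_h = N_h/N and N = 790:
  stratum Site I: (190/790)²·(1 − 26/190)·12.6²/26 = 0.304867
  stratum Site II: (600/790)²·(1 − 29/600)·10.6²/29 = 2.1269
V̂(x̄_st) = 2.43177
SE(x̄_st) = √2.43177 = 1.55941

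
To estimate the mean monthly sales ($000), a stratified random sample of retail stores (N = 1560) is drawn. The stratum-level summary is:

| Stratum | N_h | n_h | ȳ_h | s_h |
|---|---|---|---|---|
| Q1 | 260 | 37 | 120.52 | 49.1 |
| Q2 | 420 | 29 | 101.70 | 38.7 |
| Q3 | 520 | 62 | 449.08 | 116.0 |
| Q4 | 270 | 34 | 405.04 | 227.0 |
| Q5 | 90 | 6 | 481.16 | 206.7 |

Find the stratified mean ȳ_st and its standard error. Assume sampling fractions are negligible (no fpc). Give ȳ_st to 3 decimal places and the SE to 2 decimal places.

ȳ_st ≈ 295.023, SE ≈ 9.94

ȳ_st = Σ W_h ȳ_h = (260·120.52 + 420·101.70 + 520·449.08 + 270·405.04 + 90·481.16)/1560 = 295.02308
V̂(ȳ_st) = Σ W_h² s_h²/n_h, with W_h = N_h/N and N = 1560:
  stratum Q1: (260/1560)²·49.1²/37 = 1.80992
  stratum Q2: (420/1560)²·38.7²/29 = 3.74346
  stratum Q3: (520/1560)²·116.0²/62 = 24.1147
  stratum Q4: (270/1560)²·227.0²/34 = 45.3995
  stratum Q5: (90/1560)²·206.7²/6 = 23.7009
V̂(ȳ_st) = 98.7685
SE(ȳ_st) = √98.7685 = 9.93824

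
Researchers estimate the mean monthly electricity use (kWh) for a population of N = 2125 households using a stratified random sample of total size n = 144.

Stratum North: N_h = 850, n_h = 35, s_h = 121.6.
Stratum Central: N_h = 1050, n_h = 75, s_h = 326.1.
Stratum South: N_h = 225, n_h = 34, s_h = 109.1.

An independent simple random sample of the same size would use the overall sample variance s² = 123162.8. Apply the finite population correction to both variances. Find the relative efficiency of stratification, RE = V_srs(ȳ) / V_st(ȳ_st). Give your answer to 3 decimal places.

V̂(ȳ_st) = Σ W_h² (1 − n_h/N_h) s_h²/n_h, with W_h = N_h/N and N = 2125:
  stratum North: (850/2125)²·(1 − 35/850)·121.6²/35 = 64.8124
  stratum Central: (1050/2125)²·(1 − 75/1050)·326.1²/75 = 321.452
  stratum South: (225/2125)²·(1 − 34/225)·109.1²/34 = 3.33172
V_st = 389.596
V_srs = (1 − 144/2125)·123162.8/144 = 797.338
Relative efficiency = V_srs / V_st = 797.338/389.596 = 2.0466

RE ≈ 2.047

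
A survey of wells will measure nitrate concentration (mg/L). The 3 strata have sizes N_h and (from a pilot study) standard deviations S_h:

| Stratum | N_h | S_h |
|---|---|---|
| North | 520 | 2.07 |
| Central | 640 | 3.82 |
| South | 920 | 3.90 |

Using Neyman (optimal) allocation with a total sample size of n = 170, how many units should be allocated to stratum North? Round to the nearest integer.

26

Neyman allocation: n_h = n · N_h S_h / Σ N_i S_i, with n = 170.
  stratum North: N_h·S_h = 520·2.07 = 1076.40
  stratum Central: N_h·S_h = 640·3.82 = 2444.80
  stratum South: N_h·S_h = 920·3.90 = 3588.00
Σ N_h S_h = 7109.20
n for stratum North = 170·1076.40/7109.20 = 25.740 → 26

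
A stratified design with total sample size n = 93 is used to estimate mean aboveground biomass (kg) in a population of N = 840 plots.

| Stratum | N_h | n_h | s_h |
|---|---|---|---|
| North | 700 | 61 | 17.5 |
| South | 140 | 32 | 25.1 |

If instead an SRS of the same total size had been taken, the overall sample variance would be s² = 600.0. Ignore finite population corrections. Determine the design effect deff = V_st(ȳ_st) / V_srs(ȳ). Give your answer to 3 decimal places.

deff ≈ 0.625

V̂(ȳ_st) = Σ W_h² s_h²/n_h, with W_h = N_h/N and N = 840:
  stratum North: (700/840)²·17.5²/61 = 3.48645
  stratum South: (140/840)²·25.1²/32 = 0.546884
V_st = 4.03334
V_srs = s²/n = 600.0/93 = 6.45161
deff = V_st / V_srs = 4.03334/6.45161 = 0.6252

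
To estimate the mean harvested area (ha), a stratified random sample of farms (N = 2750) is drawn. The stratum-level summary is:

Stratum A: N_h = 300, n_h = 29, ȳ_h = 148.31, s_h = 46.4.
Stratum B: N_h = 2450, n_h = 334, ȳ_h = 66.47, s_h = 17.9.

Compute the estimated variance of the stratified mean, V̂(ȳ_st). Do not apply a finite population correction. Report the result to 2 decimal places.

V̂(ȳ_st) = Σ W_h² s_h²/n_h, with W_h = N_h/N and N = 2750:
  stratum A: (300/2750)²·46.4²/29 = 0.883517
  stratum B: (2450/2750)²·17.9²/334 = 0.761424
V̂(ȳ_st) = 1.64494

V̂(ȳ_st) ≈ 1.64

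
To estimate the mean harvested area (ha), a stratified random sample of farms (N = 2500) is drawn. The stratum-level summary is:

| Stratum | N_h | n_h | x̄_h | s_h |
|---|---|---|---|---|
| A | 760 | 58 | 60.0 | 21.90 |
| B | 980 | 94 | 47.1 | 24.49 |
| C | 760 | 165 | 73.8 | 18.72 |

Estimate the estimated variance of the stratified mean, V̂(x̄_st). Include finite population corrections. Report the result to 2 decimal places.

V̂(x̄_st) ≈ 1.75

V̂(x̄_st) = Σ W_h² (1 − n_h/N_h) s_h²/n_h, with W_h = N_h/N and N = 2500:
  stratum A: (760/2500)²·(1 − 58/760)·21.90²/58 = 0.70588
  stratum B: (980/2500)²·(1 − 94/980)·24.49²/94 = 0.886399
  stratum C: (760/2500)²·(1 − 165/760)·18.72²/165 = 0.153666
V̂(x̄_st) = 1.74595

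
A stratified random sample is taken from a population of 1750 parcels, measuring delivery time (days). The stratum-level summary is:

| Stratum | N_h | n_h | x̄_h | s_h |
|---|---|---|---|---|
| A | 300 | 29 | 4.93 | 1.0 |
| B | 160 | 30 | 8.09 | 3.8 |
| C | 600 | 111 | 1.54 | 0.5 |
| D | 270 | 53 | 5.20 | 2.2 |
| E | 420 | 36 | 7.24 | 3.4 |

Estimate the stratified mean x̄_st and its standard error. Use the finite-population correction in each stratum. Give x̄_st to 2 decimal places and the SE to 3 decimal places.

x̄_st ≈ 4.65, SE ≈ 0.152

x̄_st = Σ W_h x̄_h = (300·4.93 + 160·8.09 + 600·1.54 + 270·5.20 + 420·7.24)/1750 = 4.65269
V̂(x̄_st) = Σ W_h² (1 − n_h/N_h) s_h²/n_h, with W_h = N_h/N and N = 1750:
  stratum A: (300/1750)²·(1 − 29/300)·1.0²/29 = 0.000915412
  stratum B: (160/1750)²·(1 − 30/160)·3.8²/30 = 0.00326914
  stratum C: (600/1750)²·(1 − 111/600)·0.5²/111 = 0.000215775
  stratum D: (270/1750)²·(1 − 53/270)·2.2²/53 = 0.0017471
  stratum E: (420/1750)²·(1 − 36/420)·3.4²/36 = 0.0169106
V̂(x̄_st) = 0.023058
SE(x̄_st) = √0.023058 = 0.151849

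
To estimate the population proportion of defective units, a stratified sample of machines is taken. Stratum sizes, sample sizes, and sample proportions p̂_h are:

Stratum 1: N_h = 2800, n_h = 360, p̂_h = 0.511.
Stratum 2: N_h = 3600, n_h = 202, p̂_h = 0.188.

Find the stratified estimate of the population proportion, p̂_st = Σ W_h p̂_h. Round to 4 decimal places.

N = 6400; stratum weights W_h = N_h/N.
p̂_st = Σ W_h p̂_h = (2800·0.511 + 3600·0.188)/6400 = 0.32931

p̂_st ≈ 0.3293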